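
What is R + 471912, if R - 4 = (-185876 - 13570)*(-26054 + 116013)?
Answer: -17941490798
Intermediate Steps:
R = -17941962710 (R = 4 + (-185876 - 13570)*(-26054 + 116013) = 4 - 199446*89959 = 4 - 17941962714 = -17941962710)
R + 471912 = -17941962710 + 471912 = -17941490798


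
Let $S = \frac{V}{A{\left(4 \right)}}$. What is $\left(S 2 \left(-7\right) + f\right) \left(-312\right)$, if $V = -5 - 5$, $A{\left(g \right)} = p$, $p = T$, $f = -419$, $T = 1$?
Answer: $87048$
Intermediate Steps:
$p = 1$
$A{\left(g \right)} = 1$
$V = -10$ ($V = -5 - 5 = -10$)
$S = -10$ ($S = - \frac{10}{1} = \left(-10\right) 1 = -10$)
$\left(S 2 \left(-7\right) + f\right) \left(-312\right) = \left(\left(-10\right) 2 \left(-7\right) - 419\right) \left(-312\right) = \left(\left(-20\right) \left(-7\right) - 419\right) \left(-312\right) = \left(140 - 419\right) \left(-312\right) = \left(-279\right) \left(-312\right) = 87048$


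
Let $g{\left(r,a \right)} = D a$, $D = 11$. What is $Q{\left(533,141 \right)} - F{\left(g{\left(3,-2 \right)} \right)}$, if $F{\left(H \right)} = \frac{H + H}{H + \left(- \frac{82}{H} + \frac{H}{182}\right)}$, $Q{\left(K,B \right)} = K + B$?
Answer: $\frac{3091411}{4603} \approx 671.61$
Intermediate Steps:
$g{\left(r,a \right)} = 11 a$
$Q{\left(K,B \right)} = B + K$
$F{\left(H \right)} = \frac{2 H}{- \frac{82}{H} + \frac{183 H}{182}}$ ($F{\left(H \right)} = \frac{2 H}{H + \left(- \frac{82}{H} + H \frac{1}{182}\right)} = \frac{2 H}{H + \left(- \frac{82}{H} + \frac{H}{182}\right)} = \frac{2 H}{- \frac{82}{H} + \frac{183 H}{182}}$)
$Q{\left(533,141 \right)} - F{\left(g{\left(3,-2 \right)} \right)} = \left(141 + 533\right) - \frac{364 \left(11 \left(-2\right)\right)^{2}}{-14924 + 183 \left(11 \left(-2\right)\right)^{2}} = 674 - \frac{364 \left(-22\right)^{2}}{-14924 + 183 \left(-22\right)^{2}} = 674 - 364 \cdot 484 \frac{1}{-14924 + 183 \cdot 484} = 674 - 364 \cdot 484 \frac{1}{-14924 + 88572} = 674 - 364 \cdot 484 \cdot \frac{1}{73648} = 674 - \frac{11011}{4603} = \frac{3091411}{4603}$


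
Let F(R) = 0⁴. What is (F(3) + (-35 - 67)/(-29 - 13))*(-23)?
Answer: -391/7 ≈ -55.857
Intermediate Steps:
F(R) = 0
(F(3) + (-35 - 67)/(-29 - 13))*(-23) = (0 + (-35 - 67)/(-29 - 13))*(-23) = (0 - 102/(-42))*(-23) = (0 - 102*(-1/42))*(-23) = (0 + 17/7)*(-23) = (17/7)*(-23) = -391/7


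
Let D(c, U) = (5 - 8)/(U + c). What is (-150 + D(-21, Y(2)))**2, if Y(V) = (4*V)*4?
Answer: 2732409/121 ≈ 22582.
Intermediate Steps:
Y(V) = 16*V
D(c, U) = -3/(U + c)
(-150 + D(-21, Y(2)))**2 = (-150 - 3/(16*2 - 21))**2 = (-150 - 3/(32 - 21))**2 = (-150 - 3/11)**2 = (-1653/11)**2 = 2732409/121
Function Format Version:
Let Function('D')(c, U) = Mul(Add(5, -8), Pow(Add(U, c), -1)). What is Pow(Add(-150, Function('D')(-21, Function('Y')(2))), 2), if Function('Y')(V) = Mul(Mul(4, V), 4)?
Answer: Rational(2732409, 121) ≈ 22582.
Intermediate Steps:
Function('Y')(V) = Mul(16, V)
Function('D')(c, U) = Mul(-3, Pow(Add(U, c), -1))
Pow(Add(-150, Function('D')(-21, Function('Y')(2))), 2) = Pow(Add(-150, Mul(-3, Pow(Add(Mul(16, 2), -21), -1))), 2) = Pow(Add(-150, Mul(-3, Pow(Add(32, -21), -1))), 2) = Pow(Add(-150, Mul(-3, Pow(11, -1))), 2) = Pow(Add(-150, Mul(-3, Rational(1, 11))), 2) = Pow(Add(-150, Rational(-3, 11)), 2) = Pow(Rational(-1653, 11), 2) = Rational(2732409, 121)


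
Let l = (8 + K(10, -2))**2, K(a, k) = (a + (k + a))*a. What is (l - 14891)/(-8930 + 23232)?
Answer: 20453/14302 ≈ 1.4301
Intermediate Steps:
K(a, k) = a*(k + 2*a) (K(a, k) = (a + (a + k))*a = (k + 2*a)*a = a*(k + 2*a))
l = 35344 (l = (8 + 10*(-2 + 2*10))**2 = (8 + 10*(-2 + 20))**2 = (8 + 10*18)**2 = (8 + 180)**2 = 188**2 = 35344)
(l - 14891)/(-8930 + 23232) = (35344 - 14891)/(-8930 + 23232) = 20453/14302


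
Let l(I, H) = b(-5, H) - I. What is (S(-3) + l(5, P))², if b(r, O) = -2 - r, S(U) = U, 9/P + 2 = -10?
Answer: 25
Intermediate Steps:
P = -¾ (P = 9/(-2 - 10) = 9/(-12) = 9*(-1/12) = -¾ ≈ -0.75000)
l(I, H) = 3 - I (l(I, H) = (-2 - 1*(-5)) - I = (-2 + 5) - I = 3 - I)
(S(-3) + l(5, P))² = (-3 + (3 - 1*5))² = (-3 + (3 - 5))² = (-3 - 2)² = (-5)² = 25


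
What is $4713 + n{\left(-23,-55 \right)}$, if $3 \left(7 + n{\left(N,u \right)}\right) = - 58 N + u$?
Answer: $\frac{15397}{3} \approx 5132.3$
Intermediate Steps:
$n{\left(N,u \right)} = -7 - \frac{58 N}{3} + \frac{u}{3}$ ($n{\left(N,u \right)} = -7 + \frac{- 58 N + u}{3} = -7 + \frac{u - 58 N}{3} = -7 - \left(- \frac{u}{3} + \frac{58 N}{3}\right) = -7 - \frac{58 N}{3} + \frac{u}{3}$)
$4713 + n{\left(-23,-55 \right)} = 4713 - - \frac{1258}{3} = 4713 + \frac{1258}{3} = \frac{15397}{3}$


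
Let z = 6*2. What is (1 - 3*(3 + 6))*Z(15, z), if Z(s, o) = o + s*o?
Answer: -4992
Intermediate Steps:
z = 12
Z(s, o) = o + o*s
(1 - 3*(3 + 6))*Z(15, z) = (1 - 3*(3 + 6))*(12*(1 + 15)) = (1 - 3*9)*(12*16) = (1 - 27)*192 = -26*192 = -4992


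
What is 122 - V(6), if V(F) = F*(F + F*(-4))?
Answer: 230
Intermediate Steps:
V(F) = -3*F**2 (V(F) = F*(F - 4*F) = F*(-3*F) = -3*F**2)
122 - V(6) = 122 - (-3)*6**2 = 122 - (-3)*36 = 122 - 1*(-108) = 122 + 108 = 230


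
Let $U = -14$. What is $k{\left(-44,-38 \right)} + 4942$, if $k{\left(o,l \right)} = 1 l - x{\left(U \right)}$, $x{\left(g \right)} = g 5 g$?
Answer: $3924$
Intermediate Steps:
$x{\left(g \right)} = 5 g^{2}$ ($x{\left(g \right)} = 5 g g = 5 g^{2}$)
$k{\left(o,l \right)} = -980 + l$ ($k{\left(o,l \right)} = 1 l - 5 \left(-14\right)^{2} = l - 5 \cdot 196 = l - 980 = -980 + l$)
$k{\left(-44,-38 \right)} + 4942 = \left(-980 - 38\right) + 4942 = -1018 + 4942 = 3924$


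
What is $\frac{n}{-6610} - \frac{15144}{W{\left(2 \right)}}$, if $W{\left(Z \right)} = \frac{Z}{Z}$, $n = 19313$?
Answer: $- \frac{100121153}{6610} \approx -15147.0$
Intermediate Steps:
$W{\left(Z \right)} = 1$
$\frac{n}{-6610} - \frac{15144}{W{\left(2 \right)}} = \frac{19313}{-6610} - \frac{15144}{1} = 19313 \left(- \frac{1}{6610}\right) - 15144 = - \frac{19313}{6610} - 15144 = - \frac{100121153}{6610}$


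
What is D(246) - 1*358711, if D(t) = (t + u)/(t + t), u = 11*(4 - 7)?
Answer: -58828533/164 ≈ -3.5871e+5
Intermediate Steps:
u = -33 (u = 11*(-3) = -33)
D(t) = (-33 + t)/(2*t) (D(t) = (t - 33)/(t + t) = (-33 + t)/((2*t)) = (-33 + t)*(1/(2*t)) = (-33 + t)/(2*t))
D(246) - 1*358711 = (½)*(-33 + 246)/246 - 1*358711 = (½)*(1/246)*213 - 358711 = 71/164 - 358711 = -58828533/164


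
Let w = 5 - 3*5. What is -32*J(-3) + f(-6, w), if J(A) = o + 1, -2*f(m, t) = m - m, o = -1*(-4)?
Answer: -160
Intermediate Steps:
w = -10 (w = 5 - 15 = -10)
o = 4
f(m, t) = 0 (f(m, t) = -(m - m)/2 = -1/2*0 = 0)
J(A) = 5 (J(A) = 4 + 1 = 5)
-32*J(-3) + f(-6, w) = -32*5 + 0 = -160 + 0 = -160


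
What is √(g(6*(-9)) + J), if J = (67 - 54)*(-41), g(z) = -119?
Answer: 2*I*√163 ≈ 25.534*I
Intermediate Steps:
J = -533 (J = 13*(-41) = -533)
√(g(6*(-9)) + J) = √(-119 - 533) = √(-652) = 2*I*√163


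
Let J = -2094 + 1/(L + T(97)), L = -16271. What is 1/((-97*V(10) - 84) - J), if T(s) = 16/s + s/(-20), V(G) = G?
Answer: 31574829/32837824100 ≈ 0.00096154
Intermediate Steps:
T(s) = 16/s - s/20 (T(s) = 16/s + s*(-1/20) = 16/s - s/20)
J = -66117693866/31574829 (J = -2094 + 1/(-16271 + (16/97 - 1/20*97)) = -2094 + 1/(-16271 + (16*(1/97) - 97/20)) = -2094 + 1/(-16271 + (16/97 - 97/20)) = -2094 + 1/(-16271 - 9089/1940) = -2094 + 1/(-31574829/1940) = -2094 - 1940/31574829 = -66117693866/31574829 ≈ -2094.0)
1/((-97*V(10) - 84) - J) = 1/((-97*10 - 84) - 1*(-66117693866/31574829)) = 1/((-970 - 84) + 66117693866/31574829) = 1/(-1054 + 66117693866/31574829) = 1/(32837824100/31574829) = 31574829/32837824100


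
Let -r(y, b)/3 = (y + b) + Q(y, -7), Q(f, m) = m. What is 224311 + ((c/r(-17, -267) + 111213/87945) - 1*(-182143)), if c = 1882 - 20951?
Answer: 10401442090978/25591995 ≈ 4.0643e+5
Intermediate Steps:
c = -19069
r(y, b) = 21 - 3*b - 3*y (r(y, b) = -3*((y + b) - 7) = -3*((b + y) - 7) = -3*(-7 + b + y) = 21 - 3*b - 3*y)
224311 + ((c/r(-17, -267) + 111213/87945) - 1*(-182143)) = 224311 + ((-19069/(21 - 3*(-267) - 3*(-17)) + 111213/87945) - 1*(-182143)) = 224311 + ((-19069/(21 + 801 + 51) + 111213*(1/87945)) + 182143) = 224311 + ((-19069/873 + 37071/29315) + 182143) = 224311 + (-526644752/25591995 + 182143) = 224311 + 4660876100533/25591995 = 10401442090978/25591995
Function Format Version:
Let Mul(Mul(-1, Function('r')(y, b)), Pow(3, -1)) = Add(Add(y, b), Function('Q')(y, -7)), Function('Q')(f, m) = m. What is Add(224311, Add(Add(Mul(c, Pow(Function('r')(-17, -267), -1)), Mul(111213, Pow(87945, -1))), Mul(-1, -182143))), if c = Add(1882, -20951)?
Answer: Rational(10401442090978, 25591995) ≈ 4.0643e+5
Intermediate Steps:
c = -19069
Function('r')(y, b) = Add(21, Mul(-3, b), Mul(-3, y)) (Function('r')(y, b) = Mul(-3, Add(Add(y, b), -7)) = Mul(-3, Add(Add(b, y), -7)) = Mul(-3, Add(-7, b, y)) = Add(21, Mul(-3, b), Mul(-3, y)))
Add(224311, Add(Add(Mul(c, Pow(Function('r')(-17, -267), -1)), Mul(111213, Pow(87945, -1))), Mul(-1, -182143))) = Add(224311, Add(Add(Mul(-19069, Pow(Add(21, Mul(-3, -267), Mul(-3, -17)), -1)), Mul(111213, Pow(87945, -1))), Mul(-1, -182143))) = Add(224311, Add(Add(Mul(-19069, Pow(Add(21, 801, 51), -1)), Mul(111213, Rational(1, 87945))), 182143)) = Add(224311, Add(Add(Mul(-19069, Pow(873, -1)), Rational(37071, 29315)), 182143)) = Add(224311, Add(Add(Mul(-19069, Rational(1, 873)), Rational(37071, 29315)), 182143)) = Add(224311, Add(Add(Rational(-19069, 873), Rational(37071, 29315)), 182143)) = Add(224311, Add(Rational(-526644752, 25591995), 182143)) = Add(224311, Rational(4660876100533, 25591995)) = Rational(10401442090978, 25591995)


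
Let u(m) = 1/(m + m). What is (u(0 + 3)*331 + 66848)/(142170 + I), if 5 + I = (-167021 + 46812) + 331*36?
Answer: 401419/203232 ≈ 1.9752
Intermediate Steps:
I = -108298 (I = -5 + ((-167021 + 46812) + 331*36) = -5 + (-120209 + 11916) = -5 - 108293 = -108298)
u(m) = 1/(2*m)
(u(0 + 3)*331 + 66848)/(142170 + I) = ((1/(2*(0 + 3)))*331 + 66848)/(142170 - 108298) = (((½)/3)*331 + 66848)/33872 = (((½)*(⅓))*331 + 66848)*(1/33872) = ((⅙)*331 + 66848)*(1/33872) = (331/6 + 66848)*(1/33872) = (401419/6)*(1/33872) = 401419/203232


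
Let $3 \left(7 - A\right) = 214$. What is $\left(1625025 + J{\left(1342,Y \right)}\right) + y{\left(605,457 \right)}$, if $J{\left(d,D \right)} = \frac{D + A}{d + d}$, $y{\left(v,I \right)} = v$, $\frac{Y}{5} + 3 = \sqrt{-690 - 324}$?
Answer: $\frac{6544786261}{4026} + \frac{65 i \sqrt{6}}{2684} \approx 1.6256 \cdot 10^{6} + 0.059321 i$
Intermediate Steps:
$A = - \frac{193}{3}$ ($A = 7 - \frac{214}{3} = - \frac{193}{3} \approx -64.333$)
$Y = -15 + 65 i \sqrt{6}$ ($Y = -15 + 5 \sqrt{-690 - 324} = -15 + 5 \sqrt{-1014} = -15 + 5 \cdot 13 i \sqrt{6} = -15 + 65 i \sqrt{6} \approx -15.0 + 159.22 i$)
$J{\left(d,D \right)} = \frac{- \frac{193}{3} + D}{2 d}$ ($J{\left(d,D \right)} = \frac{D - \frac{193}{3}}{d + d} = \frac{- \frac{193}{3} + D}{2 d}$)
$\left(1625025 + J{\left(1342,Y \right)}\right) + y{\left(605,457 \right)} = \left(1625025 + \frac{-193 + 3 \left(-15 + 65 i \sqrt{6}\right)}{6 \cdot 1342}\right) + 605 = \left(1625025 + \frac{1}{6} \cdot \frac{1}{1342} \left(-193 - \left(45 - 195 i \sqrt{6}\right)\right)\right) + 605 = \left(1625025 + \frac{1}{6} \cdot \frac{1}{1342} \left(-238 + 195 i \sqrt{6}\right)\right) + 605 = \left(1625025 - \left(\frac{119}{4026} - \frac{65 i \sqrt{6}}{2684}\right)\right) + 605 = \left(\frac{6542350531}{4026} + \frac{65 i \sqrt{6}}{2684}\right) + 605 = \frac{6544786261}{4026} + \frac{65 i \sqrt{6}}{2684}$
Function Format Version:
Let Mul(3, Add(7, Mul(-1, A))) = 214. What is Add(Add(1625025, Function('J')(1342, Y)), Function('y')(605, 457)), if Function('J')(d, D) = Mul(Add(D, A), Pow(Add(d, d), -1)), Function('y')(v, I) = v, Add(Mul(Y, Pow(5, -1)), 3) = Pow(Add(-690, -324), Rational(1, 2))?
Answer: Add(Rational(6544786261, 4026), Mul(Rational(65, 2684), I, Pow(6, Rational(1, 2)))) ≈ Add(1.6256e+6, Mul(0.059321, I))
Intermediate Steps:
A = Rational(-193, 3) (A = Add(7, Mul(Rational(-1, 3), 214)) = Add(7, Rational(-214, 3)) = Rational(-193, 3) ≈ -64.333)
Y = Add(-15, Mul(65, I, Pow(6, Rational(1, 2)))) (Y = Add(-15, Mul(5, Pow(Add(-690, -324), Rational(1, 2)))) = Add(-15, Mul(5, Pow(-1014, Rational(1, 2)))) = Add(-15, Mul(5, Mul(13, I, Pow(6, Rational(1, 2))))) = Add(-15, Mul(65, I, Pow(6, Rational(1, 2)))) ≈ Add(-15.000, Mul(159.22, I)))
Function('J')(d, D) = Mul(Rational(1, 2), Pow(d, -1), Add(Rational(-193, 3), D)) (Function('J')(d, D) = Mul(Add(D, Rational(-193, 3)), Pow(Add(d, d), -1)) = Mul(Add(Rational(-193, 3), D), Pow(Mul(2, d), -1)) = Mul(Add(Rational(-193, 3), D), Mul(Rational(1, 2), Pow(d, -1))) = Mul(Rational(1, 2), Pow(d, -1), Add(Rational(-193, 3), D)))
Add(Add(1625025, Function('J')(1342, Y)), Function('y')(605, 457)) = Add(Add(1625025, Mul(Rational(1, 6), Pow(1342, -1), Add(-193, Mul(3, Add(-15, Mul(65, I, Pow(6, Rational(1, 2)))))))), 605) = Add(Add(1625025, Mul(Rational(1, 6), Rational(1, 1342), Add(-193, Add(-45, Mul(195, I, Pow(6, Rational(1, 2))))))), 605) = Add(Add(1625025, Mul(Rational(1, 6), Rational(1, 1342), Add(-238, Mul(195, I, Pow(6, Rational(1, 2)))))), 605) = Add(Add(1625025, Add(Rational(-119, 4026), Mul(Rational(65, 2684), I, Pow(6, Rational(1, 2))))), 605) = Add(Add(Rational(6542350531, 4026), Mul(Rational(65, 2684), I, Pow(6, Rational(1, 2)))), 605) = Add(Rational(6544786261, 4026), Mul(Rational(65, 2684), I, Pow(6, Rational(1, 2))))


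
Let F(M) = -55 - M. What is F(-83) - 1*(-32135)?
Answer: 32163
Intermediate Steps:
F(-83) - 1*(-32135) = (-55 - 1*(-83)) - 1*(-32135) = (-55 + 83) + 32135 = 28 + 32135 = 32163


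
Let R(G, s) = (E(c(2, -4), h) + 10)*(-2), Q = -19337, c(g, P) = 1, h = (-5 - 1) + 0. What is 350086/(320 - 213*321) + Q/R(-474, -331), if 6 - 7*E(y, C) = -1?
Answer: 1308238969/1497166 ≈ 873.81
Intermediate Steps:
h = -6 (h = -6 + 0 = -6)
E(y, C) = 1 (E(y, C) = 6/7 - ⅐*(-1) = 6/7 + ⅐ = 1)
R(G, s) = -22 (R(G, s) = (1 + 10)*(-2) = 11*(-2) = -22)
350086/(320 - 213*321) + Q/R(-474, -331) = 350086/(320 - 213*321) - 19337/(-22) = 350086/(320 - 68373) - 19337*(-1/22) = 350086/(-68053) + 19337/22 = 350086*(-1/68053) + 19337/22 = -350086/68053 + 19337/22 = 1308238969/1497166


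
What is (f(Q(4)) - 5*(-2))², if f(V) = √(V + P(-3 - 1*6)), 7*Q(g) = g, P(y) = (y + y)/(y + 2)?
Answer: (70 + √154)²/49 ≈ 138.60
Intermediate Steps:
P(y) = 2*y/(2 + y) (P(y) = (2*y)/(2 + y) = 2*y/(2 + y))
Q(g) = g/7
f(V) = √(18/7 + V) (f(V) = √(V + 2*(-3 - 1*6)/(2 + (-3 - 1*6))) = √(V + 2*(-3 - 6)/(2 + (-3 - 6))) = √(V + 2*(-9)/(2 - 9)) = √(V + 2*(-9)/(-7)) = √(V + 2*(-9)*(-⅐)) = √(V + 18/7) = √(18/7 + V))
(f(Q(4)) - 5*(-2))² = (√(126 + 49*((⅐)*4))/7 - 5*(-2))² = (√(126 + 49*(4/7))/7 + 10)² = (√(126 + 28)/7 + 10)² = (√154/7 + 10)² = (10 + √154/7)²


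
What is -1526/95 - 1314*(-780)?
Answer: 97365874/95 ≈ 1.0249e+6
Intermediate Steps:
-1526/95 - 1314*(-780) = -1526*1/95 + 1024920 = -1526/95 + 1024920 = 97365874/95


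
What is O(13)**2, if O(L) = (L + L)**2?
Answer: 456976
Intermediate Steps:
O(L) = 4*L**2 (O(L) = (2*L)**2 = 4*L**2)
O(13)**2 = (4*13**2)**2 = (4*169)**2 = 676**2 = 456976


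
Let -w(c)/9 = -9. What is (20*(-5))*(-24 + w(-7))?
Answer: -5700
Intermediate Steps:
w(c) = 81 (w(c) = -9*(-9) = 81)
(20*(-5))*(-24 + w(-7)) = (20*(-5))*(-24 + 81) = -100*57 = -5700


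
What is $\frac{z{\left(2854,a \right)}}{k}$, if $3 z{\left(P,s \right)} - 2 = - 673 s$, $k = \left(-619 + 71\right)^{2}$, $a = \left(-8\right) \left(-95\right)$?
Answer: $- \frac{255739}{450456} \approx -0.56773$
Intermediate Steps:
$a = 760$
$k = 300304$ ($k = \left(-548\right)^{2} = 300304$)
$z{\left(P,s \right)} = \frac{2}{3} - \frac{673 s}{3}$ ($z{\left(P,s \right)} = \frac{2}{3} + \frac{\left(-673\right) s}{3} = \frac{2}{3} - \frac{673 s}{3}$)
$\frac{z{\left(2854,a \right)}}{k} = \frac{\frac{2}{3} - \frac{511480}{3}}{300304} = \left(\frac{2}{3} - \frac{511480}{3}\right) \frac{1}{300304} = \left(- \frac{511478}{3}\right) \frac{1}{300304} = - \frac{255739}{450456}$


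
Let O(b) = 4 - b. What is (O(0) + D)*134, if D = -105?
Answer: -13534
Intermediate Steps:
(O(0) + D)*134 = ((4 - 1*0) - 105)*134 = ((4 + 0) - 105)*134 = (4 - 105)*134 = -101*134 = -13534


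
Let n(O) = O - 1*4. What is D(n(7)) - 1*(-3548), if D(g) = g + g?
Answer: 3554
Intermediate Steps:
n(O) = -4 + O (n(O) = O - 4 = -4 + O)
D(g) = 2*g
D(n(7)) - 1*(-3548) = 2*(-4 + 7) - 1*(-3548) = 2*3 + 3548 = 6 + 3548 = 3554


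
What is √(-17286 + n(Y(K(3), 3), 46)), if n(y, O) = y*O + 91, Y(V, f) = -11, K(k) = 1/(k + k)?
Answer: I*√17701 ≈ 133.05*I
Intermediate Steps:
K(k) = 1/(2*k)
n(y, O) = 91 + O*y (n(y, O) = O*y + 91 = 91 + O*y)
√(-17286 + n(Y(K(3), 3), 46)) = √(-17286 + (91 + 46*(-11))) = √(-17286 + (91 - 506)) = √(-17286 - 415) = √(-17701) = I*√17701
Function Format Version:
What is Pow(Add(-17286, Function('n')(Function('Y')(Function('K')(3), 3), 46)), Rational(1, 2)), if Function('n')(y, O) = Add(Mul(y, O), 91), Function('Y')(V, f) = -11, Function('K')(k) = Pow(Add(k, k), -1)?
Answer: Mul(I, Pow(17701, Rational(1, 2))) ≈ Mul(133.05, I)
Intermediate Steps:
Function('K')(k) = Mul(Rational(1, 2), Pow(k, -1)) (Function('K')(k) = Pow(Mul(2, k), -1) = Mul(Rational(1, 2), Pow(k, -1)))
Function('n')(y, O) = Add(91, Mul(O, y)) (Function('n')(y, O) = Add(Mul(O, y), 91) = Add(91, Mul(O, y)))
Pow(Add(-17286, Function('n')(Function('Y')(Function('K')(3), 3), 46)), Rational(1, 2)) = Pow(Add(-17286, Add(91, Mul(46, -11))), Rational(1, 2)) = Pow(Add(-17286, Add(91, -506)), Rational(1, 2)) = Pow(Add(-17286, -415), Rational(1, 2)) = Pow(-17701, Rational(1, 2)) = Mul(I, Pow(17701, Rational(1, 2)))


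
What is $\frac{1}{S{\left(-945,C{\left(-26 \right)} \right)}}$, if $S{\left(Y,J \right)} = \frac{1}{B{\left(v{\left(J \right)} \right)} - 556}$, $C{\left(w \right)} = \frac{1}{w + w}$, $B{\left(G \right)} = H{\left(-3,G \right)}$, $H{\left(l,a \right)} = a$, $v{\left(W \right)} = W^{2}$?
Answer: $- \frac{1503423}{2704} \approx -556.0$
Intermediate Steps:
$B{\left(G \right)} = G$
$C{\left(w \right)} = \frac{1}{2 w}$
$S{\left(Y,J \right)} = \frac{1}{-556 + J^{2}}$ ($S{\left(Y,J \right)} = \frac{1}{J^{2} - 556} = \frac{1}{-556 + J^{2}}$)
$\frac{1}{S{\left(-945,C{\left(-26 \right)} \right)}} = \frac{1}{\frac{1}{-556 + \left(\frac{1}{2 \left(-26\right)}\right)^{2}}} = \frac{1}{\frac{1}{-556 + \left(\frac{1}{2} \left(- \frac{1}{26}\right)\right)^{2}}} = \frac{1}{\frac{1}{-556 + \left(- \frac{1}{52}\right)^{2}}} = \frac{1}{\frac{1}{-556 + \frac{1}{2704}}} = \frac{1}{\frac{1}{- \frac{1503423}{2704}}} = \frac{1}{- \frac{2704}{1503423}} = - \frac{1503423}{2704}$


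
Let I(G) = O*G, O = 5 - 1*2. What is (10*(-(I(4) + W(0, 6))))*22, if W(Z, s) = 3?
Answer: -3300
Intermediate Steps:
O = 3 (O = 5 - 2 = 3)
I(G) = 3*G
(10*(-(I(4) + W(0, 6))))*22 = (10*(-(3*4 + 3)))*22 = (10*(-(12 + 3)))*22 = (10*(-1*15))*22 = (10*(-15))*22 = -150*22 = -3300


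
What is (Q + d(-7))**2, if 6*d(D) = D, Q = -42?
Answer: 67081/36 ≈ 1863.4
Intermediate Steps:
d(D) = D/6
(Q + d(-7))**2 = (-42 + (1/6)*(-7))**2 = (-42 - 7/6)**2 = (-259/6)**2 = 67081/36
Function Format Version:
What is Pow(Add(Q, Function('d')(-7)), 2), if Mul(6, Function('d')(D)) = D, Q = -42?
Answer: Rational(67081, 36) ≈ 1863.4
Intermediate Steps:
Function('d')(D) = Mul(Rational(1, 6), D)
Pow(Add(Q, Function('d')(-7)), 2) = Pow(Add(-42, Mul(Rational(1, 6), -7)), 2) = Pow(Add(-42, Rational(-7, 6)), 2) = Pow(Rational(-259, 6), 2) = Rational(67081, 36)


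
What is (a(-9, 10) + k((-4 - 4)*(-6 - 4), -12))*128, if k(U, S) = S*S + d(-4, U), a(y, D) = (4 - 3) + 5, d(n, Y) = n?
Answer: 18688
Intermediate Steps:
a(y, D) = 6 (a(y, D) = 1 + 5 = 6)
k(U, S) = -4 + S**2 (k(U, S) = S*S - 4 = S**2 - 4 = -4 + S**2)
(a(-9, 10) + k((-4 - 4)*(-6 - 4), -12))*128 = (6 + (-4 + (-12)**2))*128 = (6 + (-4 + 144))*128 = (6 + 140)*128 = 146*128 = 18688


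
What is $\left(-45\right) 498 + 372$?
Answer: $-22038$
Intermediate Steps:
$\left(-45\right) 498 + 372 = -22410 + 372 = -22038$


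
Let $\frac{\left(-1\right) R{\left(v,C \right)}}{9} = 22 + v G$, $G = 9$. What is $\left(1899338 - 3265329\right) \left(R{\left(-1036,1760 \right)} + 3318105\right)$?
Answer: $-4646859601593$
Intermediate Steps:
$R{\left(v,C \right)} = -198 - 81 v$ ($R{\left(v,C \right)} = - 9 \left(22 + v 9\right) = - 9 \left(22 + 9 v\right) = -198 - 81 v$)
$\left(1899338 - 3265329\right) \left(R{\left(-1036,1760 \right)} + 3318105\right) = \left(1899338 - 3265329\right) \left(\left(-198 - -83916\right) + 3318105\right) = - 1365991 \left(\left(-198 + 83916\right) + 3318105\right) = - 1365991 \left(83718 + 3318105\right) = \left(-1365991\right) 3401823 = -4646859601593$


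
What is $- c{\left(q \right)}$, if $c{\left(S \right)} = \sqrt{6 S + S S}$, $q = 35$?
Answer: $- \sqrt{1435} \approx -37.881$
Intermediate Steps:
$c{\left(S \right)} = \sqrt{S^{2} + 6 S}$ ($c{\left(S \right)} = \sqrt{6 S + S^{2}} = \sqrt{S^{2} + 6 S}$)
$- c{\left(q \right)} = - \sqrt{35 \left(6 + 35\right)} = - \sqrt{35 \cdot 41} = - \sqrt{1435}$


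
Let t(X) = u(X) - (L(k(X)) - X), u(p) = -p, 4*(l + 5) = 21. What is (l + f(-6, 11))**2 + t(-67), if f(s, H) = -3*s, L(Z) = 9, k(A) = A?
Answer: 5185/16 ≈ 324.06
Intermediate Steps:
l = 1/4 (l = -5 + (1/4)*21 = -5 + 21/4 = 1/4 ≈ 0.25000)
t(X) = -9 (t(X) = -X - (9 - X) = -X + (-9 + X) = -9)
(l + f(-6, 11))**2 + t(-67) = (1/4 - 3*(-6))**2 - 9 = (1/4 + 18)**2 - 9 = (73/4)**2 - 9 = 5329/16 - 9 = 5185/16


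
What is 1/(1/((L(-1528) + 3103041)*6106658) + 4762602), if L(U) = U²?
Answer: 33206937538850/158151427136402087701 ≈ 2.0997e-7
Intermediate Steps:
1/(1/((L(-1528) + 3103041)*6106658) + 4762602) = 1/(1/(((-1528)² + 3103041)*6106658) + 4762602) = 1/((1/6106658)/(2334784 + 3103041) + 4762602) = 1/((1/6106658)/5437825 + 4762602) = 1/((1/5437825)*(1/6106658) + 4762602) = 1/(1/33206937538850 + 4762602) = 1/(158151427136402087701/33206937538850) = 33206937538850/158151427136402087701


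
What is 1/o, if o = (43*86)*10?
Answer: 1/36980 ≈ 2.7042e-5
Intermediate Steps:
o = 36980 (o = 3698*10 = 36980)
1/o = 1/36980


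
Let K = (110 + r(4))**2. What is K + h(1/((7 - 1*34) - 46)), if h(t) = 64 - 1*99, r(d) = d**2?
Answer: 15841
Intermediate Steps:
K = 15876 (K = (110 + 4**2)**2 = (110 + 16)**2 = 126**2 = 15876)
h(t) = -35 (h(t) = 64 - 99 = -35)
K + h(1/((7 - 1*34) - 46)) = 15876 - 35 = 15841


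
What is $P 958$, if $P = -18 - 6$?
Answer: $-22992$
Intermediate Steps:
$P = -24$
$P 958 = \left(-24\right) 958 = -22992$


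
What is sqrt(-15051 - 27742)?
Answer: I*sqrt(42793) ≈ 206.86*I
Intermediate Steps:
sqrt(-15051 - 27742) = sqrt(-42793) = I*sqrt(42793)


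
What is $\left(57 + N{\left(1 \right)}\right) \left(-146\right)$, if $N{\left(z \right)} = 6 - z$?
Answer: $-9052$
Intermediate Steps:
$\left(57 + N{\left(1 \right)}\right) \left(-146\right) = \left(57 + \left(6 - 1\right)\right) \left(-146\right) = \left(57 + 5\right) \left(-146\right) = 62 \left(-146\right) = -9052$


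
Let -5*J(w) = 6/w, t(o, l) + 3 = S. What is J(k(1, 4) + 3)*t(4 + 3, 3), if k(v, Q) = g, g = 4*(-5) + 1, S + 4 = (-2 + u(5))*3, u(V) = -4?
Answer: -15/8 ≈ -1.8750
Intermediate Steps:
S = -22 (S = -4 + (-2 - 4)*3 = -4 - 6*3 = -4 - 18 = -22)
t(o, l) = -25 (t(o, l) = -3 - 22 = -25)
g = -19 (g = -20 + 1 = -19)
k(v, Q) = -19
J(w) = -6/(5*w)
J(k(1, 4) + 3)*t(4 + 3, 3) = -6/(5*(-19 + 3))*(-25) = -6/5/(-16)*(-25) = -6/5*(-1/16)*(-25) = (3/40)*(-25) = -15/8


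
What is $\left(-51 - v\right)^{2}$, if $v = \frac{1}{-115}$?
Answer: $\frac{34386496}{13225} \approx 2600.1$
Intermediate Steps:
$v = - \frac{1}{115} \approx -0.0086956$
$\left(-51 - v\right)^{2} = \left(-51 - - \frac{1}{115}\right)^{2} = \left(-51 + \frac{1}{115}\right)^{2} = \left(- \frac{5864}{115}\right)^{2} = \frac{34386496}{13225}$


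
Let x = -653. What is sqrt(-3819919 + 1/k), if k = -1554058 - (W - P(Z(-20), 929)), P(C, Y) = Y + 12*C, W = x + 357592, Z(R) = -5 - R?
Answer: I*sqrt(217715816213656466)/238736 ≈ 1954.5*I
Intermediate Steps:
W = 356939 (W = -653 + 357592 = 356939)
k = -1909888 (k = -1554058 - (356939 - (929 + 12*(-5 - 1*(-20)))) = -1554058 - (356939 - (929 + 12*(-5 + 20))) = -1554058 - (356939 - (929 + 12*15)) = -1554058 - (356939 - (929 + 180)) = -1554058 - (356939 - 1*1109) = -1554058 - (356939 - 1109) = -1554058 - 1*355830 = -1554058 - 355830 = -1909888)
sqrt(-3819919 + 1/k) = sqrt(-3819919 + 1/(-1909888)) = sqrt(-3819919 - 1/1909888) = sqrt(-7295617459073/1909888) = I*sqrt(217715816213656466)/238736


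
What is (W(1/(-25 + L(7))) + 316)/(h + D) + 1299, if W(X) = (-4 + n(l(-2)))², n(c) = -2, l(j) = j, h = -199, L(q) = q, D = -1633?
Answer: 297427/229 ≈ 1298.8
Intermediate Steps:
W(X) = 36 (W(X) = (-4 - 2)² = (-6)² = 36)
(W(1/(-25 + L(7))) + 316)/(h + D) + 1299 = (36 + 316)/(-199 - 1633) + 1299 = 352/(-1832) + 1299 = 352*(-1/1832) + 1299 = -44/229 + 1299 = 297427/229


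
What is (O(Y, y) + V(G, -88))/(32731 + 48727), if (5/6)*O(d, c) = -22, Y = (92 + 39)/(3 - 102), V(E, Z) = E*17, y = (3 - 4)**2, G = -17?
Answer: -1577/407290 ≈ -0.0038719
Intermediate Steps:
y = 1 (y = (-1)**2 = 1)
V(E, Z) = 17*E
Y = -131/99 (Y = 131/(-99) = 131*(-1/99) = -131/99 ≈ -1.3232)
O(d, c) = -132/5 (O(d, c) = (6/5)*(-22) = -132/5)
(O(Y, y) + V(G, -88))/(32731 + 48727) = (-132/5 + 17*(-17))/(32731 + 48727) = (-132/5 - 289)/81458 = -1577/5*1/81458 = -1577/407290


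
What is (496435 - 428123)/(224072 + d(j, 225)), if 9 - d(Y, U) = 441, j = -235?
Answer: 8539/27955 ≈ 0.30546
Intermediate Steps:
d(Y, U) = -432 (d(Y, U) = 9 - 1*441 = 9 - 441 = -432)
(496435 - 428123)/(224072 + d(j, 225)) = (496435 - 428123)/(224072 - 432) = 68312/223640 = 68312*(1/223640) = 8539/27955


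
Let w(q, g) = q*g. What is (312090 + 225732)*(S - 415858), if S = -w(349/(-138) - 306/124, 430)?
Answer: -158643940829628/713 ≈ -2.2250e+11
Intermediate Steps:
w(q, g) = g*q
S = 4595840/2139 (S = -430*(349/(-138) - 306/124) = -430*(349*(-1/138) - 306*1/124) = -430*(-349/138 - 153/62) = -430*(-10688)/2139 = -1*(-4595840/2139) = 4595840/2139 ≈ 2148.6)
(312090 + 225732)*(S - 415858) = (312090 + 225732)*(4595840/2139 - 415858) = 537822*(-884924422/2139) = -158643940829628/713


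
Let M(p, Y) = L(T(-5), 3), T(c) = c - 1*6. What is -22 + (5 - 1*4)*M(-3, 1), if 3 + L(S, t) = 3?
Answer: -22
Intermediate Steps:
T(c) = -6 + c (T(c) = c - 6 = -6 + c)
L(S, t) = 0 (L(S, t) = -3 + 3 = 0)
M(p, Y) = 0
-22 + (5 - 1*4)*M(-3, 1) = -22 + (5 - 1*4)*0 = -22 + (5 - 4)*0 = -22 + 1*0 = -22 + 0 = -22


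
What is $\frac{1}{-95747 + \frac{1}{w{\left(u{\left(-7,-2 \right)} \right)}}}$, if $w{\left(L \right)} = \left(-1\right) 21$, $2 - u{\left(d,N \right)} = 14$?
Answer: $- \frac{21}{2010688} \approx -1.0444 \cdot 10^{-5}$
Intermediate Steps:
$u{\left(d,N \right)} = -12$ ($u{\left(d,N \right)} = 2 - 14 = -12$)
$w{\left(L \right)} = -21$
$\frac{1}{-95747 + \frac{1}{w{\left(u{\left(-7,-2 \right)} \right)}}} = \frac{1}{-95747 + \frac{1}{-21}} = \frac{1}{-95747 - \frac{1}{21}} = \frac{1}{- \frac{2010688}{21}} = - \frac{21}{2010688}$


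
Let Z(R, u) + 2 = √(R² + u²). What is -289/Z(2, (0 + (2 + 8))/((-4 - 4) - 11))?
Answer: -104329/50 - 5491*√386/50 ≈ -4244.2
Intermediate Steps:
Z(R, u) = -2 + √(R² + u²)
-289/Z(2, (0 + (2 + 8))/((-4 - 4) - 11)) = -289/(-2 + √(2² + ((0 + (2 + 8))/((-4 - 4) - 11))²)) = -289/(-2 + √(4 + ((0 + 10)/(-8 - 11))²)) = -289/(-2 + √(4 + (10/(-19))²)) = -289/(-2 + √(4 + (10*(-1/19))²)) = -289/(-2 + √(4 + (-10/19)²)) = -289/(-2 + √(4 + 100/361)) = -289/(-2 + √(1544/361)) = -289/(-2 + 2*√386/19)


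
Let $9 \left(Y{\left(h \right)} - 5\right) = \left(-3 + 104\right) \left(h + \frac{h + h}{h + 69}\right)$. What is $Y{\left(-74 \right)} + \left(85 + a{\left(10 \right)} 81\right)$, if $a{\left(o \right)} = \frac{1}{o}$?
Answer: $- \frac{2401}{6} \approx -400.17$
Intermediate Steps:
$Y{\left(h \right)} = 5 + \frac{101 h}{9} + \frac{202 h}{9 \left(69 + h\right)}$ ($Y{\left(h \right)} = 5 + \frac{\left(-3 + 104\right) \left(h + \frac{h + h}{h + 69}\right)}{9} = 5 + \frac{101 \left(h + \frac{2 h}{69 + h}\right)}{9} = 5 + \frac{101 h + \frac{202 h}{69 + h}}{9} = 5 + \left(\frac{101 h}{9} + \frac{202 h}{9 \left(69 + h\right)}\right) = 5 + \frac{101 h}{9} + \frac{202 h}{9 \left(69 + h\right)}$)
$Y{\left(-74 \right)} + \left(85 + a{\left(10 \right)} 81\right) = \frac{3105 + 101 \left(-74\right)^{2} + 7216 \left(-74\right)}{9 \left(69 - 74\right)} + \left(85 + \frac{1}{10} \cdot 81\right) = \frac{3105 + 101 \cdot 5476 - 533984}{9 \left(-5\right)} + \left(85 + \frac{1}{10} \cdot 81\right) = \frac{1}{9} \left(- \frac{1}{5}\right) \left(3105 + 553076 - 533984\right) + \left(85 + \frac{81}{10}\right) = \frac{1}{9} \left(- \frac{1}{5}\right) 22197 + \frac{931}{10} = - \frac{7399}{15} + \frac{931}{10} = - \frac{2401}{6}$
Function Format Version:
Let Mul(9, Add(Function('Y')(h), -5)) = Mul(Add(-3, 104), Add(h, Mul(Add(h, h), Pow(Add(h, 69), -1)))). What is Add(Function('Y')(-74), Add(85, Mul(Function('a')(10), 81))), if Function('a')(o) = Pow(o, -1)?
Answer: Rational(-2401, 6) ≈ -400.17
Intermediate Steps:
Function('Y')(h) = Add(5, Mul(Rational(101, 9), h), Mul(Rational(202, 9), h, Pow(Add(69, h), -1))) (Function('Y')(h) = Add(5, Mul(Rational(1, 9), Mul(Add(-3, 104), Add(h, Mul(Add(h, h), Pow(Add(h, 69), -1)))))) = Add(5, Mul(Rational(1, 9), Mul(101, Add(h, Mul(Mul(2, h), Pow(Add(69, h), -1)))))) = Add(5, Mul(Rational(1, 9), Mul(101, Add(h, Mul(2, h, Pow(Add(69, h), -1)))))) = Add(5, Mul(Rational(1, 9), Add(Mul(101, h), Mul(202, h, Pow(Add(69, h), -1))))) = Add(5, Add(Mul(Rational(101, 9), h), Mul(Rational(202, 9), h, Pow(Add(69, h), -1)))) = Add(5, Mul(Rational(101, 9), h), Mul(Rational(202, 9), h, Pow(Add(69, h), -1))))
Add(Function('Y')(-74), Add(85, Mul(Function('a')(10), 81))) = Add(Mul(Rational(1, 9), Pow(Add(69, -74), -1), Add(3105, Mul(101, Pow(-74, 2)), Mul(7216, -74))), Add(85, Mul(Pow(10, -1), 81))) = Add(Mul(Rational(1, 9), Pow(-5, -1), Add(3105, Mul(101, 5476), -533984)), Add(85, Mul(Rational(1, 10), 81))) = Add(Mul(Rational(1, 9), Rational(-1, 5), Add(3105, 553076, -533984)), Add(85, Rational(81, 10))) = Add(Mul(Rational(1, 9), Rational(-1, 5), 22197), Rational(931, 10)) = Add(Rational(-7399, 15), Rational(931, 10)) = Rational(-2401, 6)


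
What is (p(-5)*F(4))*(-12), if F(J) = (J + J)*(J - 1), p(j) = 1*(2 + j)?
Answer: 864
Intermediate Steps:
p(j) = 2 + j
F(J) = 2*J*(-1 + J) (F(J) = (2*J)*(-1 + J) = 2*J*(-1 + J))
(p(-5)*F(4))*(-12) = ((2 - 5)*(2*4*(-1 + 4)))*(-12) = -6*4*3*(-12) = -3*24*(-12) = -72*(-12) = 864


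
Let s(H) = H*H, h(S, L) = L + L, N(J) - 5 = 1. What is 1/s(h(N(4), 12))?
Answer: 1/576 ≈ 0.0017361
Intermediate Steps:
N(J) = 6 (N(J) = 5 + 1 = 6)
h(S, L) = 2*L
s(H) = H²
1/s(h(N(4), 12)) = 1/((2*12)²) = 1/(24²) = 1/576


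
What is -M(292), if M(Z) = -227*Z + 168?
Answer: 66116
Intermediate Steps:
M(Z) = 168 - 227*Z
-M(292) = -(168 - 227*292) = -(168 - 66284) = -1*(-66116) = 66116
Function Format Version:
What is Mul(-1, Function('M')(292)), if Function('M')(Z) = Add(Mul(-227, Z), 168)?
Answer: 66116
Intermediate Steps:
Function('M')(Z) = Add(168, Mul(-227, Z))
Mul(-1, Function('M')(292)) = Mul(-1, Add(168, Mul(-227, 292))) = Mul(-1, Add(168, -66284)) = Mul(-1, -66116) = 66116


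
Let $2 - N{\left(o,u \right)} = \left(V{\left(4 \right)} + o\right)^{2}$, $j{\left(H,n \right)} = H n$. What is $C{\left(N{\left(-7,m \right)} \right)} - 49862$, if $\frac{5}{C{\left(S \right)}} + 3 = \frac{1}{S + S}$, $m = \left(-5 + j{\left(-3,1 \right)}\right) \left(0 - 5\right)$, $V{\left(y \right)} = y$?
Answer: $- \frac{2144136}{43} \approx -49864.0$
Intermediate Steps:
$m = 40$ ($m = \left(-5 - 3\right) \left(0 - 5\right) = \left(-5 - 3\right) \left(-5\right) = \left(-8\right) \left(-5\right) = 40$)
$N{\left(o,u \right)} = 2 - \left(4 + o\right)^{2}$
$C{\left(S \right)} = \frac{5}{-3 + \frac{1}{2 S}}$ ($C{\left(S \right)} = \frac{5}{-3 + \frac{1}{S + S}} = \frac{5}{-3 + \frac{1}{2 S}}$)
$C{\left(N{\left(-7,m \right)} \right)} - 49862 = - \frac{10 \left(2 - \left(4 - 7\right)^{2}\right)}{-1 + 6 \left(2 - \left(4 - 7\right)^{2}\right)} - 49862 = - \frac{10 \left(2 - \left(-3\right)^{2}\right)}{-1 + 6 \left(2 - \left(-3\right)^{2}\right)} - 49862 = - \frac{10 \left(2 - 9\right)}{-1 + 6 \left(2 - 9\right)} - 49862 = \left(-10\right) \left(-7\right) \frac{1}{-1 + 6 \left(-7\right)} - 49862 = \left(-10\right) \left(-7\right) \frac{1}{-1 - 42} - 49862 = \left(-10\right) \left(-7\right) \frac{1}{-43} - 49862 = \left(-10\right) \left(-7\right) \left(- \frac{1}{43}\right) - 49862 = - \frac{70}{43} - 49862 = - \frac{2144136}{43}$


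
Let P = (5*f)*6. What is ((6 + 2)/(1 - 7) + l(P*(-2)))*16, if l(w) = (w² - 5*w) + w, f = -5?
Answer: 4262336/3 ≈ 1.4208e+6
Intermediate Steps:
P = -150 (P = (5*(-5))*6 = -25*6 = -150)
l(w) = w² - 4*w
((6 + 2)/(1 - 7) + l(P*(-2)))*16 = ((6 + 2)/(1 - 7) + (-150*(-2))*(-4 - 150*(-2)))*16 = (8/(-6) + 300*(-4 + 300))*16 = (8*(-⅙) + 300*296)*16 = (-4/3 + 88800)*16 = (266396/3)*16 = 4262336/3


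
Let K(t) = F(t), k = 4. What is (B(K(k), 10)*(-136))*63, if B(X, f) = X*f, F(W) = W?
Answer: -342720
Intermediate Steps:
K(t) = t
(B(K(k), 10)*(-136))*63 = ((4*10)*(-136))*63 = (40*(-136))*63 = -5440*63 = -342720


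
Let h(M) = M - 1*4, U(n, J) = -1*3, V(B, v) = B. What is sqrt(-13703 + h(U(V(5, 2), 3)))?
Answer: I*sqrt(13710) ≈ 117.09*I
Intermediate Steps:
U(n, J) = -3
h(M) = -4 + M (h(M) = M - 4 = -4 + M)
sqrt(-13703 + h(U(V(5, 2), 3))) = sqrt(-13703 + (-4 - 3)) = sqrt(-13703 - 7) = sqrt(-13710) = I*sqrt(13710)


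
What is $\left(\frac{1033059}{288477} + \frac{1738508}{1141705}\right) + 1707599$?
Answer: $\frac{187469677003343542}{109785211095} \approx 1.7076 \cdot 10^{6}$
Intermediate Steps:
$\left(\frac{1033059}{288477} + \frac{1738508}{1141705}\right) + 1707599 = \left(1033059 \cdot \frac{1}{288477} + 1738508 \cdot \frac{1}{1141705}\right) + 1707599 = \left(\frac{344353}{96159} + \frac{1738508}{1141705}\right) + 1707599 = \frac{560322732637}{109785211095} + 1707599 = \frac{187469677003343542}{109785211095}$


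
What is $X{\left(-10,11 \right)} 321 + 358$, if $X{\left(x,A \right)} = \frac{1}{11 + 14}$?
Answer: $\frac{9271}{25} \approx 370.84$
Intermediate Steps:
$X{\left(x,A \right)} = \frac{1}{25}$
$X{\left(-10,11 \right)} 321 + 358 = \frac{1}{25} \cdot 321 + 358 = \frac{321}{25} + 358 = \frac{9271}{25}$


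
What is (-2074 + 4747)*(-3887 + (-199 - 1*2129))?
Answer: -16612695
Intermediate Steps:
(-2074 + 4747)*(-3887 + (-199 - 1*2129)) = 2673*(-3887 + (-199 - 2129)) = 2673*(-3887 - 2328) = 2673*(-6215) = -16612695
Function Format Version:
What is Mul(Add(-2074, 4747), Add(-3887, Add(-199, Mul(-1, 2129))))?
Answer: -16612695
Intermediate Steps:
Mul(Add(-2074, 4747), Add(-3887, Add(-199, Mul(-1, 2129)))) = Mul(2673, Add(-3887, Add(-199, -2129))) = Mul(2673, Add(-3887, -2328)) = Mul(2673, -6215) = -16612695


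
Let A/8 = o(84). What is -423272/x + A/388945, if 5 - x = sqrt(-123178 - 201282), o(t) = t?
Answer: 8*(-20578690585*I + 168*sqrt(81115))/(388945*(2*sqrt(81115) + 5*I)) ≈ -6.5205 - 743.03*I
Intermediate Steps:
A = 672 (A = 8*84 = 672)
x = 5 - 2*I*sqrt(81115) (x = 5 - sqrt(-123178 - 201282) = 5 - sqrt(-324460) = 5 - 2*I*sqrt(81115) ≈ 5.0 - 569.61*I)
-423272/x + A/388945 = -423272/(5 - 2*I*sqrt(81115)) + 672/388945 = 672/388945 - 423272/(5 - 2*I*sqrt(81115))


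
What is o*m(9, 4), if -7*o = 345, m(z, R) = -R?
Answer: 1380/7 ≈ 197.14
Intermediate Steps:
o = -345/7 (o = -⅐*345 = -345/7 ≈ -49.286)
o*m(9, 4) = -(-345)*4/7 = -345/7*(-4) = 1380/7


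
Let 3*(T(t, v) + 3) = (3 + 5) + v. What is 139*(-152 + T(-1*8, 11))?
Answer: -61994/3 ≈ -20665.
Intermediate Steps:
T(t, v) = -⅓ + v/3 (T(t, v) = -3 + ((3 + 5) + v)/3 = -3 + (8 + v)/3 = -3 + (8/3 + v/3) = -⅓ + v/3)
139*(-152 + T(-1*8, 11)) = 139*(-152 + (-⅓ + (⅓)*11)) = 139*(-152 + (-⅓ + 11/3)) = 139*(-152 + 10/3) = 139*(-446/3) = -61994/3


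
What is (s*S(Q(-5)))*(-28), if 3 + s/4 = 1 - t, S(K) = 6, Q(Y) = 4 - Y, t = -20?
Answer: -12096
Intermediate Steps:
s = 72 (s = -12 + 4*(1 - 1*(-20)) = -12 + 4*(1 + 20) = -12 + 4*21 = -12 + 84 = 72)
(s*S(Q(-5)))*(-28) = (72*6)*(-28) = 432*(-28) = -12096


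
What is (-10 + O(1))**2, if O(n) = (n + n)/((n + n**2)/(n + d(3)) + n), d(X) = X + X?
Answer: 5776/81 ≈ 71.309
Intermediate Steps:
d(X) = 2*X
O(n) = 2*n/(n + (n + n**2)/(6 + n)) (O(n) = (n + n)/((n + n**2)/(n + 2*3) + n) = (2*n)/((n + n**2)/(n + 6) + n) = (2*n)/((n + n**2)/(6 + n) + n) = (2*n)/(n + (n + n**2)/(6 + n)) = 2*n/(n + (n + n**2)/(6 + n)))
(-10 + O(1))**2 = (-10 + 2*(6 + 1)/(7 + 2*1))**2 = (-10 + 2*7/(7 + 2))**2 = (-10 + 2*7/9)**2 = (-10 + 2*(1/9)*7)**2 = (-10 + 14/9)**2 = (-76/9)**2 = 5776/81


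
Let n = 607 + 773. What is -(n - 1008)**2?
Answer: -138384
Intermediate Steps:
n = 1380
-(n - 1008)**2 = -(1380 - 1008)**2 = -1*372**2 = -1*138384 = -138384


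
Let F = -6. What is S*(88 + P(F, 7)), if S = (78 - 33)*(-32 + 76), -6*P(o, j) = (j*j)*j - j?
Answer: 63360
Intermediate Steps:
P(o, j) = -j³/6 + j/6 (P(o, j) = -((j*j)*j - j)/6 = -(j²*j - j)/6 = -(j³ - j)/6 = -j³/6 + j/6)
S = 1980 (S = 45*44 = 1980)
S*(88 + P(F, 7)) = 1980*(88 + (⅙)*7*(1 - 1*7²)) = 1980*(88 + (⅙)*7*(1 - 1*49)) = 1980*(88 + (⅙)*7*(1 - 49)) = 1980*(88 + (⅙)*7*(-48)) = 1980*(88 - 56) = 1980*32 = 63360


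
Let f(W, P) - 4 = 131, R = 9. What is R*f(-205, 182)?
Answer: 1215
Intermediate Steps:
f(W, P) = 135 (f(W, P) = 4 + 131 = 135)
R*f(-205, 182) = 9*135 = 1215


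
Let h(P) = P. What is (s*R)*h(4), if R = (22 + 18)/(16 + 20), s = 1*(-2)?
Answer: -80/9 ≈ -8.8889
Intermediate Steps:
s = -2
R = 10/9 (R = 40/36 = 40*(1/36) = 10/9 ≈ 1.1111)
(s*R)*h(4) = -2*10/9*4 = -20/9*4 = -80/9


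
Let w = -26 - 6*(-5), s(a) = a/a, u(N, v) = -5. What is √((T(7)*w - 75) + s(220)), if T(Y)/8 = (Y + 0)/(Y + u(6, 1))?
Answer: √38 ≈ 6.1644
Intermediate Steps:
T(Y) = 8*Y/(-5 + Y) (T(Y) = 8*((Y + 0)/(Y - 5)) = 8*(Y/(-5 + Y)) = 8*Y/(-5 + Y))
s(a) = 1
w = 4 (w = -26 + 30 = 4)
√((T(7)*w - 75) + s(220)) = √(((8*7/(-5 + 7))*4 - 75) + 1) = √(((8*7/2)*4 - 75) + 1) = √(((8*7*(½))*4 - 75) + 1) = √((28*4 - 75) + 1) = √((112 - 75) + 1) = √(37 + 1) = √38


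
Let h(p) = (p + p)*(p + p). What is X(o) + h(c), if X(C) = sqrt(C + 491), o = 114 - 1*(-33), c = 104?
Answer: 43264 + sqrt(638) ≈ 43289.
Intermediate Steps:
o = 147 (o = 114 + 33 = 147)
h(p) = 4*p**2 (h(p) = (2*p)*(2*p) = 4*p**2)
X(C) = sqrt(491 + C)
X(o) + h(c) = sqrt(491 + 147) + 4*104**2 = sqrt(638) + 4*10816 = sqrt(638) + 43264 = 43264 + sqrt(638)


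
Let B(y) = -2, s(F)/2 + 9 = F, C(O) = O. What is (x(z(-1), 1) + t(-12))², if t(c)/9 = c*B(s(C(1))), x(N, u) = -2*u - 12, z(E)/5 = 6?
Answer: 40804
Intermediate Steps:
z(E) = 30 (z(E) = 5*6 = 30)
s(F) = -18 + 2*F
x(N, u) = -12 - 2*u
t(c) = -18*c (t(c) = 9*(c*(-2)) = 9*(-2*c) = -18*c)
(x(z(-1), 1) + t(-12))² = ((-12 - 2*1) - 18*(-12))² = ((-12 - 2) + 216)² = (-14 + 216)² = 202² = 40804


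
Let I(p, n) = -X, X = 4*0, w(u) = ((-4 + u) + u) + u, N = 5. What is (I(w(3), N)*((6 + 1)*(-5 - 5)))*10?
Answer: 0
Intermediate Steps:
w(u) = -4 + 3*u (w(u) = (-4 + 2*u) + u = -4 + 3*u)
X = 0
I(p, n) = 0 (I(p, n) = -1*0 = 0)
(I(w(3), N)*((6 + 1)*(-5 - 5)))*10 = (0*((6 + 1)*(-5 - 5)))*10 = (0*(7*(-10)))*10 = (0*(-70))*10 = 0*10 = 0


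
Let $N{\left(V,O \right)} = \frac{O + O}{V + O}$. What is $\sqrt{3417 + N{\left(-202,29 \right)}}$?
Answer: $\frac{\sqrt{102257359}}{173} \approx 58.452$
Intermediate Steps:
$N{\left(V,O \right)} = \frac{2 O}{O + V}$
$\sqrt{3417 + N{\left(-202,29 \right)}} = \sqrt{3417 + 2 \cdot 29 \frac{1}{29 - 202}} = \sqrt{3417 + 2 \cdot 29 \frac{1}{-173}} = \sqrt{3417 + 2 \cdot 29 \left(- \frac{1}{173}\right)} = \sqrt{3417 - \frac{58}{173}} = \sqrt{\frac{591083}{173}} = \frac{\sqrt{102257359}}{173}$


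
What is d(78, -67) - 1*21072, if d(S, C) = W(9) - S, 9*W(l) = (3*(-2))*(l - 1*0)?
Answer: -21156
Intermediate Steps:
W(l) = -2*l/3 (W(l) = ((3*(-2))*(l - 1*0))/9 = (-6*(l + 0))/9 = (-6*l)/9 = -2*l/3)
d(S, C) = -6 - S (d(S, C) = -⅔*9 - S = -6 - S)
d(78, -67) - 1*21072 = (-6 - 1*78) - 1*21072 = (-6 - 78) - 21072 = -84 - 21072 = -21156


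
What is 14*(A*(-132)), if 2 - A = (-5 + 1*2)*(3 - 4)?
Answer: 1848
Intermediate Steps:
A = -1 (A = 2 - (-5 + 1*2)*(3 - 4) = 2 - (-5 + 2)*(-1) = 2 - (-3)*(-1) = 2 - 1*3 = 2 - 3 = -1)
14*(A*(-132)) = 14*(-1*(-132)) = 14*132 = 1848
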